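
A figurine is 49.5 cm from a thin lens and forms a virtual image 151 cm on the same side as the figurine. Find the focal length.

Virtual image ⇒ d_i = −151 cm.
1/f = 1/d_o + 1/d_i = 1/(49.5) + 1/(-151) = 0.01358, so f = 73.6 cm.
Since f is positive, the thin lens is converging.

f = 73.6 cm (converging)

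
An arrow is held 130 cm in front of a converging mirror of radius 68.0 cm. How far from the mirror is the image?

f = R/2 = 68.0/2 = 34.00 cm.
Mirror equation: 1/d_i = 1/f − 1/d_o = 1/(34.00) − 1/(130) = 0.02941 − 0.007692 = 0.02172, so d_i = 46.0 cm.
The image is real, inverted and reduced, in front of the mirror.

46.0 cm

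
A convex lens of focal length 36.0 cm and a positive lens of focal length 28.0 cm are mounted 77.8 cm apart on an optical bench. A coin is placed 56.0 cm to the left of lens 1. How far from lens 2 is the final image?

Lens 1: 1/d_i1 = 1/f₁ − 1/d_o1 = 1/(36.0) − 1/(56.0) = 0.009921, so d_i1 = 100.8 cm.
The intermediate image is 100.8 cm to the right of lens 1, which lies 23.00 cm to the right of lens 2 — a virtual object — so d_o2 = −23.00 cm.
Lens 2: 1/d_i2 = 1/f₂ − 1/d_o2 = 1/(28.0) − 1/(-23.00) = 0.07919, so d_i2 = 12.6 cm.
The final image is real, 12.6 cm to the right of lens 2 (overall magnification ≈ -0.99).

12.6 cm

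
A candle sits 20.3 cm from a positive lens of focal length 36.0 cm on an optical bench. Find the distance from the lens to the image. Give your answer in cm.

Thin-lens equation: 1/s_i = 1/f − 1/s_o = 1/(36.00) − 1/(20.3) = 0.02778 − 0.04926 = -0.02148, so s_i = -46.5 cm.
The image is virtual, upright and enlarged, on the same side as the object.

46.5 cm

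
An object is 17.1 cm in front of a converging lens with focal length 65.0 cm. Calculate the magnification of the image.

m = +1.36

1/d_i = 1/f − 1/d_o = 1/(65.00) − 1/(17.1) = -0.04309, so d_i = -23.20 cm.
m = −d_i/d_o = −(-23.20)/(17.1) = +1.36.
The image is virtual, upright and enlarged, on the same side as the object.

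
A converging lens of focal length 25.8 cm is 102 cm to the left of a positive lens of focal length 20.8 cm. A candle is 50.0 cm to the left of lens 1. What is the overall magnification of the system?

Lens 1: 1/d_i1 = 1/(25.8) − 1/(50.0) = 0.01876, so d_i1 = 53.31 cm; m₁ = −d_i1/d_o1 = -1.066.
d_o2 = 102 − (53.31) = 48.69 cm.
Lens 2: 1/d_i2 = 1/(20.8) − 1/(48.69) = 0.02754, so d_i2 = 36.31 cm; m₂ = −d_i2/d_o2 = -0.7458.
m = m₁·m₂ = (-1.066)(-0.7458) = +0.795.

m = +0.795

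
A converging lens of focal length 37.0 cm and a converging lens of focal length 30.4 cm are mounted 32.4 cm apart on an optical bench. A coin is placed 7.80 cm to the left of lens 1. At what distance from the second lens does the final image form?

Lens 1: 1/d_i1 = 1/f₁ − 1/d_o1 = 1/(37.0) − 1/(7.80) = -0.1012, so d_i1 = -9.884 cm.
The intermediate image is 9.884 cm to the left of lens 1 (virtual), which is 32.4 − (-9.884) = 42.28 cm to the left of lens 2, so d_o2 = +42.28 cm.
Lens 2: 1/d_i2 = 1/f₂ − 1/d_o2 = 1/(30.4) − 1/(42.28) = 0.009243, so d_i2 = 108 cm.
The final image is real, 108 cm to the right of lens 2 (overall magnification ≈ -3.2).

108 cm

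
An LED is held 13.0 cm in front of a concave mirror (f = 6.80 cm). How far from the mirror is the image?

14.3 cm

Mirror equation: 1/v = 1/f − 1/u = 1/(6.800) − 1/(13.0) = 0.1471 − 0.07692 = 0.07014, so v = 14.3 cm.
The image is real, inverted and enlarged, in front of the mirror.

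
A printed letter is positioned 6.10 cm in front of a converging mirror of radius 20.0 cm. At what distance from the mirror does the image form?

15.6 cm

f = R/2 = 20.0/2 = 10.00 cm.
Mirror equation: 1/s_i = 1/f − 1/s_o = 1/(10.00) − 1/(6.10) = 0.1000 − 0.1639 = -0.06393, so s_i = -15.6 cm.
The image is virtual, upright and enlarged, behind the mirror.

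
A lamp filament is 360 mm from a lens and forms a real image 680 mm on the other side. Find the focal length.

Real image ⇒ d_i = +680 mm.
1/f = 1/d_o + 1/d_i = 1/(360) + 1/(680) = 0.004248, so f = 235 mm.
Since f is positive, the lens is converging.

f = 235 mm (converging)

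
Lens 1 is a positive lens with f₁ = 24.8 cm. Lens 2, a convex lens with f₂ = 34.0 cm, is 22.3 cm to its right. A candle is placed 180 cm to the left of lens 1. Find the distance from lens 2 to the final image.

5.43 cm

Lens 1: 1/d_i1 = 1/f₁ − 1/d_o1 = 1/(24.8) − 1/(180) = 0.03477, so d_i1 = 28.76 cm.
The intermediate image is 28.76 cm to the right of lens 1, which lies 6.460 cm to the right of lens 2 — a virtual object — so d_o2 = −6.460 cm.
Lens 2: 1/d_i2 = 1/f₂ − 1/d_o2 = 1/(34.0) − 1/(-6.460) = 0.1842, so d_i2 = 5.43 cm.
The final image is real, 5.43 cm to the right of lens 2 (overall magnification ≈ -0.13).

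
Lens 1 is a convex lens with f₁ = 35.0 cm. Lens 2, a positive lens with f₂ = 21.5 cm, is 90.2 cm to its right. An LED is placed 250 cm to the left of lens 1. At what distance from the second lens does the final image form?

38.0 cm

Lens 1: 1/d_i1 = 1/f₁ − 1/d_o1 = 1/(35.0) − 1/(250) = 0.02457, so d_i1 = 40.70 cm.
The intermediate image is 40.70 cm to the right of lens 1, which is 90.2 − (40.70) = 49.50 cm to the left of lens 2, so d_o2 = +49.50 cm.
Lens 2: 1/d_i2 = 1/f₂ − 1/d_o2 = 1/(21.5) − 1/(49.50) = 0.02631, so d_i2 = 38.0 cm.
The final image is real, 38.0 cm to the right of lens 2 (overall magnification ≈ 0.12).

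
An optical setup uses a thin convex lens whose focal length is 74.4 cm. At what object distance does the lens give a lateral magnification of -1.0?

m = −d_i/d_o ⇒ d_i = −m·d_o.
1/f = 1/d_o + 1/d_i = 1/d_o − 1/(m·d_o) = (1 − 1/m)/d_o, so d_o = f(1 − 1/m) = (74.40)(1 − 1/(-1.0)) = 149 cm.

149 cm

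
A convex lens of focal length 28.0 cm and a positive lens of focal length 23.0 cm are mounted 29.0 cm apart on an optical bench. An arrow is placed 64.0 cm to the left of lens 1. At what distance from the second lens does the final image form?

10.9 cm

Lens 1: 1/d_i1 = 1/f₁ − 1/d_o1 = 1/(28.0) − 1/(64.0) = 0.02009, so d_i1 = 49.78 cm.
The intermediate image is 49.78 cm to the right of lens 1, which lies 20.78 cm to the right of lens 2 — a virtual object — so d_o2 = −20.78 cm.
Lens 2: 1/d_i2 = 1/f₂ − 1/d_o2 = 1/(23.0) − 1/(-20.78) = 0.09160, so d_i2 = 10.9 cm.
The final image is real, 10.9 cm to the right of lens 2 (overall magnification ≈ -0.41).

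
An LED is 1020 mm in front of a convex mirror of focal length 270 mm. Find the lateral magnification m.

m = +0.209

For a convex mirror, f = -270 mm.
1/d_i = 1/f − 1/d_o = 1/(-270.0) − 1/(1020) = -0.004684, so d_i = -213.5 mm.
m = −d_i/d_o = −(-213.5)/(1020) = +0.209.
The image is virtual, upright and reduced, behind the mirror.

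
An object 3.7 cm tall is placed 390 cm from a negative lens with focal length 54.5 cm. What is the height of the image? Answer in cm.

0.454 cm

For a negative lens, f = -54.5 cm.
1/d_i = 1/f − 1/d_o = 1/(-54.50) − 1/(390) = -0.02091, so d_i = -47.82 cm.
m = −d_i/d_o = +0.1226.
|h_i| = |m|·h_o = 0.1226 × 3.7 = 0.454 cm. The image is virtual, upright and reduced, on the same side as the object.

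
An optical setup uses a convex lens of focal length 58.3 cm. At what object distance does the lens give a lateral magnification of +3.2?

m = −d_i/d_o ⇒ d_i = −m·d_o.
1/f = 1/d_o + 1/d_i = 1/d_o − 1/(m·d_o) = (1 − 1/m)/d_o, so d_o = f(1 − 1/m) = (58.30)(1 − 1/(+3.2)) = 40.1 cm.

40.1 cm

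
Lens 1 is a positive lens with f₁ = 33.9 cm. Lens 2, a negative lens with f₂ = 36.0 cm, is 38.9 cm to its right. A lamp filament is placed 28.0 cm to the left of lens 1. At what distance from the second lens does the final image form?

Lens 1: 1/d_i1 = 1/f₁ − 1/d_o1 = 1/(33.9) − 1/(28.0) = -0.006216, so d_i1 = -160.9 cm.
The intermediate image is 160.9 cm to the left of lens 1 (virtual), which is 38.9 − (-160.9) = 199.8 cm to the left of lens 2, so d_o2 = +199.8 cm.
Lens 2 is diverging, so f₂ = −36.0 cm.
Lens 2: 1/d_i2 = 1/f₂ − 1/d_o2 = 1/(-36.0) − 1/(199.8) = -0.03278, so d_i2 = -30.5 cm.
The final image is virtual, 30.5 cm to the left of lens 2 (overall magnification ≈ 0.88).

30.5 cm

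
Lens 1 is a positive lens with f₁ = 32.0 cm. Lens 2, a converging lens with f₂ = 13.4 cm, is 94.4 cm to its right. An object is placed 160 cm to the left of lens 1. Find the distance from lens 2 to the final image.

17.8 cm

Lens 1: 1/d_i1 = 1/f₁ − 1/d_o1 = 1/(32.0) − 1/(160) = 0.02500, so d_i1 = 40.00 cm.
The intermediate image is 40.00 cm to the right of lens 1, which is 94.4 − (40.00) = 54.40 cm to the left of lens 2, so d_o2 = +54.40 cm.
Lens 2: 1/d_i2 = 1/f₂ − 1/d_o2 = 1/(13.4) − 1/(54.40) = 0.05624, so d_i2 = 17.8 cm.
The final image is real, 17.8 cm to the right of lens 2 (overall magnification ≈ 0.082).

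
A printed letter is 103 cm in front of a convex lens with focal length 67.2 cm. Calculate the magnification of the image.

m = -1.88

1/d_i = 1/f − 1/d_o = 1/(67.20) − 1/(103) = 0.005172, so d_i = 193.3 cm.
m = −d_i/d_o = −(193.3)/(103) = -1.88.
The image is real, inverted and enlarged, on the far side of the lens.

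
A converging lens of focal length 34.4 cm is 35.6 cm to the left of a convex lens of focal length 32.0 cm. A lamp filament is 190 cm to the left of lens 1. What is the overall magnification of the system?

Lens 1: 1/d_i1 = 1/(34.4) − 1/(190) = 0.02381, so d_i1 = 42.01 cm; m₁ = −d_i1/d_o1 = -0.2211.
d_o2 = 35.6 − (42.01) = -6.410 cm (virtual object).
Lens 2: 1/d_i2 = 1/(32.0) − 1/(-6.410) = 0.1873, so d_i2 = 5.340 cm; m₂ = −d_i2/d_o2 = +0.8331.
m = m₁·m₂ = (-0.2211)(+0.8331) = -0.184.

m = -0.184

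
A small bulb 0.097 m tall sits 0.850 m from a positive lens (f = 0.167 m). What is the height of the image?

0.0237 m

1/d_i = 1/f − 1/d_o = 1/(0.1670) − 1/(0.850) = 4.812, so d_i = 0.2078 m.
m = −d_i/d_o = -0.2445.
|h_i| = |m|·h_o = 0.2445 × 0.097 = 0.0237 m. The image is real, inverted and reduced, on the far side of the lens.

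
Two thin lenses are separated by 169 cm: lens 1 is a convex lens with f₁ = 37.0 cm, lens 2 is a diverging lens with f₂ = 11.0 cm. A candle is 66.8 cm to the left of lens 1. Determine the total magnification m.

Lens 1: 1/d_i1 = 1/(37.0) − 1/(66.8) = 0.01206, so d_i1 = 82.94 cm; m₁ = −d_i1/d_o1 = -1.242.
d_o2 = 169 − (82.94) = 86.06 cm.
f₂ = −11.0 cm (diverging).
Lens 2: 1/d_i2 = 1/(-11.0) − 1/(86.06) = -0.1025, so d_i2 = -9.753 cm; m₂ = −d_i2/d_o2 = +0.1133.
m = m₁·m₂ = (-1.242)(+0.1133) = -0.141.

m = -0.141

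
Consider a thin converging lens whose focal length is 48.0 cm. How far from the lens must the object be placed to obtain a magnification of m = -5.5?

m = −d_i/d_o ⇒ d_i = −m·d_o.
1/f = 1/d_o + 1/d_i = 1/d_o − 1/(m·d_o) = (1 − 1/m)/d_o, so d_o = f(1 − 1/m) = (48.00)(1 − 1/(-5.5)) = 56.7 cm.

56.7 cm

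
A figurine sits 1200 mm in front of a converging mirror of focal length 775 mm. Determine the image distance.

Mirror equation: 1/q = 1/f − 1/p = 1/(775.0) − 1/(1200) = 0.001290 − 0.0008333 = 0.0004570, so q = 2190 mm.
The image is real, inverted and enlarged, in front of the mirror.

2190 mm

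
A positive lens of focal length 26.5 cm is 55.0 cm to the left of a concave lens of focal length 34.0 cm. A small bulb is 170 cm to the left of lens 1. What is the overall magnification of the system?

m = -0.109

Lens 1: 1/d_i1 = 1/(26.5) − 1/(170) = 0.03185, so d_i1 = 31.39 cm; m₁ = −d_i1/d_o1 = -0.1846.
d_o2 = 55.0 − (31.39) = 23.61 cm.
f₂ = −34.0 cm (diverging).
Lens 2: 1/d_i2 = 1/(-34.0) − 1/(23.61) = -0.07177, so d_i2 = -13.93 cm; m₂ = −d_i2/d_o2 = +0.5902.
m = m₁·m₂ = (-0.1846)(+0.5902) = -0.109.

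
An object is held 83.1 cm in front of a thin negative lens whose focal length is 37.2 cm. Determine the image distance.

For a negative lens, f = -37.2 cm.
Lens equation: 1/v = 1/f − 1/u = 1/(-37.20) − 1/(83.1) = -0.02688 − 0.01203 = -0.03892, so v = -25.7 cm.
The image is virtual, upright and reduced, on the same side as the object.

25.7 cm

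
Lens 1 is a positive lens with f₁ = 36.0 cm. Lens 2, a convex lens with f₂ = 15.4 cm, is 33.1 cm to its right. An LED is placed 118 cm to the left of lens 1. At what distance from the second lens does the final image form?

Lens 1: 1/d_i1 = 1/f₁ − 1/d_o1 = 1/(36.0) − 1/(118) = 0.01930, so d_i1 = 51.80 cm.
The intermediate image is 51.80 cm to the right of lens 1, which lies 18.70 cm to the right of lens 2 — a virtual object — so d_o2 = −18.70 cm.
Lens 2: 1/d_i2 = 1/f₂ − 1/d_o2 = 1/(15.4) − 1/(-18.70) = 0.1184, so d_i2 = 8.45 cm.
The final image is real, 8.45 cm to the right of lens 2 (overall magnification ≈ -0.20).

8.45 cm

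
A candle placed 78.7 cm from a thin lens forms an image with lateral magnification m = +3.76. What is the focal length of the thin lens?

m = −d_i/d_o ⇒ d_i = −m·d_o = −(+3.76)·(78.7) = -295.9 cm.
1/f = 1/d_o + 1/d_i = 1/(78.7) + 1/(-295.9) = 0.009327, so f = 107 cm.
Since f is positive, the thin lens is converging.

f = 107 cm (converging)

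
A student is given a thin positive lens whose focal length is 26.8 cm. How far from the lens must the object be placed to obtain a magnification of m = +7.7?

m = −d_i/d_o ⇒ d_i = −m·d_o.
1/f = 1/d_o + 1/d_i = 1/d_o − 1/(m·d_o) = (1 − 1/m)/d_o, so d_o = f(1 − 1/m) = (26.80)(1 − 1/(+7.7)) = 23.3 cm.

23.3 cm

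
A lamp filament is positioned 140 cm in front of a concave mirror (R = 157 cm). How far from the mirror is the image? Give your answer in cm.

f = R/2 = 157/2 = 78.50 cm.
Mirror equation: 1/q = 1/f − 1/p = 1/(78.50) − 1/(140) = 0.01274 − 0.007143 = 0.005596, so q = 179 cm.
The image is real, inverted and enlarged, in front of the mirror.

179 cm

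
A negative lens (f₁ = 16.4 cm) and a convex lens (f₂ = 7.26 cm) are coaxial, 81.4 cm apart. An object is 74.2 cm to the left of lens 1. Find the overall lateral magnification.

m = -0.0150

f₁ = −16.4 cm (diverging).
Lens 1: 1/d_i1 = 1/(-16.4) − 1/(74.2) = -0.07445, so d_i1 = -13.43 cm; m₁ = −d_i1/d_o1 = +0.1810.
d_o2 = 81.4 − (-13.43) = 94.83 cm.
Lens 2: 1/d_i2 = 1/(7.26) − 1/(94.83) = 0.1272, so d_i2 = 7.862 cm; m₂ = −d_i2/d_o2 = -0.08291.
m = m₁·m₂ = (+0.1810)(-0.08291) = -0.0150.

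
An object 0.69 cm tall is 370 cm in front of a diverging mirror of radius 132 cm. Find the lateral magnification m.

m = +0.151

f = R/2 = 132/2 = 66.00 cm; for a diverging mirror, f = -66.00 cm.
1/d_i = 1/f − 1/d_o = 1/(-66.00) − 1/(370) = -0.01785, so d_i = -56.01 cm.
m = −d_i/d_o = −(-56.01)/(370) = +0.151.
The image is virtual, upright and reduced, behind the mirror.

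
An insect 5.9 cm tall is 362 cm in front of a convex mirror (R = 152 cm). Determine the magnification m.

m = +0.174

f = R/2 = 152/2 = 76.00 cm; for a convex mirror, f = -76.00 cm.
1/d_i = 1/f − 1/d_o = 1/(-76.00) − 1/(362) = -0.01592, so d_i = -62.81 cm.
m = −d_i/d_o = −(-62.81)/(362) = +0.174.
The image is virtual, upright and reduced, behind the mirror.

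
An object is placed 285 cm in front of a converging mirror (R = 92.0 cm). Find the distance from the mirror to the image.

54.9 cm

f = R/2 = 92.0/2 = 46.00 cm.
Mirror equation: 1/s_i = 1/f − 1/s_o = 1/(46.00) − 1/(285) = 0.02174 − 0.003509 = 0.01823, so s_i = 54.9 cm.
The image is real, inverted and reduced, in front of the mirror.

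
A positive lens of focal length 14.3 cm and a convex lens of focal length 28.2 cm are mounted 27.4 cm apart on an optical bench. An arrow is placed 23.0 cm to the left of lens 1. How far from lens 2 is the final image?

Lens 1: 1/d_i1 = 1/f₁ − 1/d_o1 = 1/(14.3) − 1/(23.0) = 0.02645, so d_i1 = 37.80 cm.
The intermediate image is 37.80 cm to the right of lens 1, which lies 10.40 cm to the right of lens 2 — a virtual object — so d_o2 = −10.40 cm.
Lens 2: 1/d_i2 = 1/f₂ − 1/d_o2 = 1/(28.2) − 1/(-10.40) = 0.1316, so d_i2 = 7.60 cm.
The final image is real, 7.60 cm to the right of lens 2 (overall magnification ≈ -1.2).

7.60 cm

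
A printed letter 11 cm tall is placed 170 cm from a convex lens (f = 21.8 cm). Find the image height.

1/d_i = 1/f − 1/d_o = 1/(21.80) − 1/(170) = 0.03999, so d_i = 25.01 cm.
m = −d_i/d_o = -0.1471.
|h_i| = |m|·h_o = 0.1471 × 11 = 1.62 cm. The image is real, inverted and reduced, on the far side of the lens.

1.62 cm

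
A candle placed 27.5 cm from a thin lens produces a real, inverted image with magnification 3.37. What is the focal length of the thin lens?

m = −d_i/d_o ⇒ d_i = −m·d_o = −(-3.37)·(27.5) = 92.67 cm.
1/f = 1/d_o + 1/d_i = 1/(27.5) + 1/(92.67) = 0.04715, so f = 21.2 cm.
Since f is positive, the thin lens is converging.

f = 21.2 cm (converging)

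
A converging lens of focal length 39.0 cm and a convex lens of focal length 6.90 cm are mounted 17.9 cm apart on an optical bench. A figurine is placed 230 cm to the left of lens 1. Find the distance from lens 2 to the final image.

5.58 cm

Lens 1: 1/d_i1 = 1/f₁ − 1/d_o1 = 1/(39.0) − 1/(230) = 0.02129, so d_i1 = 46.96 cm.
The intermediate image is 46.96 cm to the right of lens 1, which lies 29.06 cm to the right of lens 2 — a virtual object — so d_o2 = −29.06 cm.
Lens 2: 1/d_i2 = 1/f₂ − 1/d_o2 = 1/(6.90) − 1/(-29.06) = 0.1793, so d_i2 = 5.58 cm.
The final image is real, 5.58 cm to the right of lens 2 (overall magnification ≈ -0.039).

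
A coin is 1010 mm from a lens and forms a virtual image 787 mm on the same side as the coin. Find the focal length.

Virtual image ⇒ d_i = −787 mm.
1/f = 1/d_o + 1/d_i = 1/(1010) + 1/(-787) = -0.0002805, so f = -3560 mm.
Since f is negative, the lens is diverging.

f = -3560 mm (diverging)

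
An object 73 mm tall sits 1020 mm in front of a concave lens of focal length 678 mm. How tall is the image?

For a concave lens, f = -678 mm.
1/d_i = 1/f − 1/d_o = 1/(-678.0) − 1/(1020) = -0.002455, so d_i = -407.3 mm.
m = −d_i/d_o = +0.3993.
|h_i| = |m|·h_o = 0.3993 × 73 = 29.1 mm. The image is virtual, upright and reduced, on the same side as the object.

29.1 mm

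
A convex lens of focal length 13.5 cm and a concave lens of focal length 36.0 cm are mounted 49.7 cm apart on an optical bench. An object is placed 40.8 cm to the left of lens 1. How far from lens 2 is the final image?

16.2 cm

Lens 1: 1/d_i1 = 1/f₁ − 1/d_o1 = 1/(13.5) − 1/(40.8) = 0.04956, so d_i1 = 20.18 cm.
The intermediate image is 20.18 cm to the right of lens 1, which is 49.7 − (20.18) = 29.52 cm to the left of lens 2, so d_o2 = +29.52 cm.
Lens 2 is diverging, so f₂ = −36.0 cm.
Lens 2: 1/d_i2 = 1/f₂ − 1/d_o2 = 1/(-36.0) − 1/(29.52) = -0.06165, so d_i2 = -16.2 cm.
The final image is virtual, 16.2 cm to the left of lens 2 (overall magnification ≈ -0.27).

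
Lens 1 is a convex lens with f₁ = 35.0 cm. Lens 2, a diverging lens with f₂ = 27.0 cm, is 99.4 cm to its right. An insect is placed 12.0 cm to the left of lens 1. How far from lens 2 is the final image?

Lens 1: 1/d_i1 = 1/f₁ − 1/d_o1 = 1/(35.0) − 1/(12.0) = -0.05476, so d_i1 = -18.26 cm.
The intermediate image is 18.26 cm to the left of lens 1 (virtual), which is 99.4 − (-18.26) = 117.7 cm to the left of lens 2, so d_o2 = +117.7 cm.
Lens 2 is diverging, so f₂ = −27.0 cm.
Lens 2: 1/d_i2 = 1/f₂ − 1/d_o2 = 1/(-27.0) − 1/(117.7) = -0.04553, so d_i2 = -22.0 cm.
The final image is virtual, 22.0 cm to the left of lens 2 (overall magnification ≈ 0.28).

22.0 cm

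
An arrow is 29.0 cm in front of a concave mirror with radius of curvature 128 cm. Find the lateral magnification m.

f = R/2 = 128/2 = 64.00 cm.
1/d_i = 1/f − 1/d_o = 1/(64.00) − 1/(29.0) = -0.01886, so d_i = -53.03 cm.
m = −d_i/d_o = −(-53.03)/(29.0) = +1.83.
The image is virtual, upright and enlarged, behind the mirror.

m = +1.83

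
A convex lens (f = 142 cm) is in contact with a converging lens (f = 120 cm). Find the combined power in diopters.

P₁ = 1/f₁ = 1/(1.42 m) = +0.7042 D; P₂ = 1/f₂ = 1/(1.20 m) = +0.8333 D.
For thin lenses in contact, P = P₁ + P₂ = (+0.7042) + (+0.8333) = +1.54 D.

P = +1.54 D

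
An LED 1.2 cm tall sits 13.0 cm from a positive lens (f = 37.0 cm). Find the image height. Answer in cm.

1.85 cm

1/d_i = 1/f − 1/d_o = 1/(37.00) − 1/(13.0) = -0.04990, so d_i = -20.04 cm.
m = −d_i/d_o = +1.542.
|h_i| = |m|·h_o = 1.542 × 1.2 = 1.85 cm. The image is virtual, upright and enlarged, on the same side as the object.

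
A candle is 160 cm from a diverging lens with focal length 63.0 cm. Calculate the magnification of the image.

For a diverging lens, f = -63.0 cm.
1/d_i = 1/f − 1/d_o = 1/(-63.00) − 1/(160) = -0.02212, so d_i = -45.20 cm.
m = −d_i/d_o = −(-45.20)/(160) = +0.283.
The image is virtual, upright and reduced, on the same side as the object.

m = +0.283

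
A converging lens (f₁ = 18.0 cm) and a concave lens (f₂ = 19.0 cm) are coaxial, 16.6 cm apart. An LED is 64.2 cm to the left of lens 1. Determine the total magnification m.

m = -0.699

Lens 1: 1/d_i1 = 1/(18.0) − 1/(64.2) = 0.03998, so d_i1 = 25.01 cm; m₁ = −d_i1/d_o1 = -0.3896.
d_o2 = 16.6 − (25.01) = -8.410 cm (virtual object).
f₂ = −19.0 cm (diverging).
Lens 2: 1/d_i2 = 1/(-19.0) − 1/(-8.410) = 0.06627, so d_i2 = 15.09 cm; m₂ = −d_i2/d_o2 = +1.794.
m = m₁·m₂ = (-0.3896)(+1.794) = -0.699.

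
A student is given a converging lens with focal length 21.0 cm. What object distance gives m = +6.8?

17.9 cm

m = −d_i/d_o ⇒ d_i = −m·d_o.
1/f = 1/d_o + 1/d_i = 1/d_o − 1/(m·d_o) = (1 − 1/m)/d_o, so d_o = f(1 − 1/m) = (21.00)(1 − 1/(+6.8)) = 17.9 cm.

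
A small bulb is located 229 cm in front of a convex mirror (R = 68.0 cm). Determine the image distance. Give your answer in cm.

29.6 cm

f = R/2 = 68.0/2 = 34.00 cm; for a convex mirror, f = -34.00 cm.
Mirror equation: 1/q = 1/f − 1/p = 1/(-34.00) − 1/(229) = -0.02941 − 0.004367 = -0.03378, so q = -29.6 cm.
The image is virtual, upright and reduced, behind the mirror.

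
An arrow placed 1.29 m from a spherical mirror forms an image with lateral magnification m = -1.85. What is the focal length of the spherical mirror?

f = 0.837 m (concave)

m = −d_i/d_o ⇒ d_i = −m·d_o = −(-1.85)·(1.29) = 2.387 m.
1/f = 1/d_o + 1/d_i = 1/(1.29) + 1/(2.387) = 1.194, so f = 0.837 m.
Since f is positive, the spherical mirror is concave.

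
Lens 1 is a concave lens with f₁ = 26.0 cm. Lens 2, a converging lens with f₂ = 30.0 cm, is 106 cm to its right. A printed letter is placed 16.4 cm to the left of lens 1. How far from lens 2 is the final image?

40.5 cm

Lens 1 is diverging, so f₁ = −26.0 cm.
Lens 1: 1/d_i1 = 1/f₁ − 1/d_o1 = 1/(-26.0) − 1/(16.4) = -0.09944, so d_i1 = -10.06 cm.
The intermediate image is 10.06 cm to the left of lens 1 (virtual), which is 106 − (-10.06) = 116.1 cm to the left of lens 2, so d_o2 = +116.1 cm.
Lens 2: 1/d_i2 = 1/f₂ − 1/d_o2 = 1/(30.0) − 1/(116.1) = 0.02472, so d_i2 = 40.5 cm.
The final image is real, 40.5 cm to the right of lens 2 (overall magnification ≈ -0.21).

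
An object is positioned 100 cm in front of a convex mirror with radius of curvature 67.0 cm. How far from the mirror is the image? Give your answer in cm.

25.1 cm

f = R/2 = 67.0/2 = 33.50 cm; for a convex mirror, f = -33.50 cm.
Mirror equation: 1/s_i = 1/f − 1/s_o = 1/(-33.50) − 1/(100) = -0.02985 − 0.01000 = -0.03985, so s_i = -25.1 cm.
The image is virtual, upright and reduced, behind the mirror.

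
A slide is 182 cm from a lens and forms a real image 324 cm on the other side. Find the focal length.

f = 117 cm (converging)

Real image ⇒ d_i = +324 cm.
1/f = 1/d_o + 1/d_i = 1/(182) + 1/(324) = 0.008581, so f = 117 cm.
Since f is positive, the lens is converging.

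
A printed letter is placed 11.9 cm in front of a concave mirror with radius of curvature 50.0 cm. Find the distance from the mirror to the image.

22.7 cm

f = R/2 = 50.0/2 = 25.00 cm.
Mirror equation: 1/v = 1/f − 1/u = 1/(25.00) − 1/(11.9) = 0.04000 − 0.08403 = -0.04403, so v = -22.7 cm.
The image is virtual, upright and enlarged, behind the mirror.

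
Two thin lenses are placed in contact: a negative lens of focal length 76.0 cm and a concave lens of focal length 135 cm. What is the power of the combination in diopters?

P = -2.06 D

P₁ = 1/f₁ = 1/(-0.760 m) = -1.316 D; P₂ = 1/f₂ = 1/(-1.35 m) = -0.7407 D.
For thin lenses in contact, P = P₁ + P₂ = (-1.316) + (-0.7407) = -2.06 D.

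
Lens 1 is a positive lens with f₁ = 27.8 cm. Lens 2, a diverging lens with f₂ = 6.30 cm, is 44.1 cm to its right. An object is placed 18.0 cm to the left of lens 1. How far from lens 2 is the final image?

Lens 1: 1/d_i1 = 1/f₁ − 1/d_o1 = 1/(27.8) − 1/(18.0) = -0.01958, so d_i1 = -51.06 cm.
The intermediate image is 51.06 cm to the left of lens 1 (virtual), which is 44.1 − (-51.06) = 95.16 cm to the left of lens 2, so d_o2 = +95.16 cm.
Lens 2 is diverging, so f₂ = −6.30 cm.
Lens 2: 1/d_i2 = 1/f₂ − 1/d_o2 = 1/(-6.30) − 1/(95.16) = -0.1692, so d_i2 = -5.91 cm.
The final image is virtual, 5.91 cm to the left of lens 2 (overall magnification ≈ 0.18).

5.91 cm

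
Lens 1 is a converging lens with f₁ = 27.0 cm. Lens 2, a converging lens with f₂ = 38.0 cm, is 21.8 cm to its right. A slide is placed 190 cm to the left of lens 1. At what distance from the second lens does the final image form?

7.71 cm

Lens 1: 1/d_i1 = 1/f₁ − 1/d_o1 = 1/(27.0) − 1/(190) = 0.03177, so d_i1 = 31.47 cm.
The intermediate image is 31.47 cm to the right of lens 1, which lies 9.670 cm to the right of lens 2 — a virtual object — so d_o2 = −9.670 cm.
Lens 2: 1/d_i2 = 1/f₂ − 1/d_o2 = 1/(38.0) − 1/(-9.670) = 0.1297, so d_i2 = 7.71 cm.
The final image is real, 7.71 cm to the right of lens 2 (overall magnification ≈ -0.13).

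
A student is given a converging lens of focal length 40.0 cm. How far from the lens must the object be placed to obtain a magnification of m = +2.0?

20.0 cm

m = −d_i/d_o ⇒ d_i = −m·d_o.
1/f = 1/d_o + 1/d_i = 1/d_o − 1/(m·d_o) = (1 − 1/m)/d_o, so d_o = f(1 − 1/m) = (40.00)(1 − 1/(+2.0)) = 20.0 cm.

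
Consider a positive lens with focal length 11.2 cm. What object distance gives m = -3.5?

14.4 cm

m = −d_i/d_o ⇒ d_i = −m·d_o.
1/f = 1/d_o + 1/d_i = 1/d_o − 1/(m·d_o) = (1 − 1/m)/d_o, so d_o = f(1 − 1/m) = (11.20)(1 − 1/(-3.5)) = 14.4 cm.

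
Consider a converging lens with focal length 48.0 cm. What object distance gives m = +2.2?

26.2 cm

m = −d_i/d_o ⇒ d_i = −m·d_o.
1/f = 1/d_o + 1/d_i = 1/d_o − 1/(m·d_o) = (1 − 1/m)/d_o, so d_o = f(1 − 1/m) = (48.00)(1 − 1/(+2.2)) = 26.2 cm.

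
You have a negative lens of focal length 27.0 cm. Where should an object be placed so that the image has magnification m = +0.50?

For a negative lens, f = -27.0 cm.
m = −d_i/d_o ⇒ d_i = −m·d_o.
1/f = 1/d_o + 1/d_i = 1/d_o − 1/(m·d_o) = (1 − 1/m)/d_o, so d_o = f(1 − 1/m) = (-27.00)(1 − 1/(+0.50)) = 27.0 cm.

27.0 cm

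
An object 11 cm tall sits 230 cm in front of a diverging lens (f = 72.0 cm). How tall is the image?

2.62 cm

For a diverging lens, f = -72.0 cm.
1/d_i = 1/f − 1/d_o = 1/(-72.00) − 1/(230) = -0.01824, so d_i = -54.83 cm.
m = −d_i/d_o = +0.2384.
|h_i| = |m|·h_o = 0.2384 × 11 = 2.62 cm. The image is virtual, upright and reduced, on the same side as the object.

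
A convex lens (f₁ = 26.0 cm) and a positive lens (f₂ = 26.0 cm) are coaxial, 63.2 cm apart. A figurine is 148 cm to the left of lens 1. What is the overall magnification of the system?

Lens 1: 1/d_i1 = 1/(26.0) − 1/(148) = 0.03170, so d_i1 = 31.54 cm; m₁ = −d_i1/d_o1 = -0.2131.
d_o2 = 63.2 − (31.54) = 31.66 cm.
Lens 2: 1/d_i2 = 1/(26.0) − 1/(31.66) = 0.006876, so d_i2 = 145.4 cm; m₂ = −d_i2/d_o2 = -4.594.
m = m₁·m₂ = (-0.2131)(-4.594) = +0.979.

m = +0.979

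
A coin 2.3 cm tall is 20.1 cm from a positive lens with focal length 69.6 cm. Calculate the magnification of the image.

m = +1.41

1/d_i = 1/f − 1/d_o = 1/(69.60) − 1/(20.1) = -0.03538, so d_i = -28.26 cm.
m = −d_i/d_o = −(-28.26)/(20.1) = +1.41.
The image is virtual, upright and enlarged, on the same side as the object.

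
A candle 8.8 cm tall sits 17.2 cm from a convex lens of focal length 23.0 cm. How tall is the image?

34.9 cm

1/d_i = 1/f − 1/d_o = 1/(23.00) − 1/(17.2) = -0.01466, so d_i = -68.21 cm.
m = −d_i/d_o = +3.966.
|h_i| = |m|·h_o = 3.966 × 8.8 = 34.9 cm. The image is virtual, upright and enlarged, on the same side as the object.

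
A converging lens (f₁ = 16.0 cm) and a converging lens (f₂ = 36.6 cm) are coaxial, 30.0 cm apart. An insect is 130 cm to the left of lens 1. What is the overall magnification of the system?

m = -0.207

Lens 1: 1/d_i1 = 1/(16.0) − 1/(130) = 0.05481, so d_i1 = 18.25 cm; m₁ = −d_i1/d_o1 = -0.1404.
d_o2 = 30.0 − (18.25) = 11.75 cm.
Lens 2: 1/d_i2 = 1/(36.6) − 1/(11.75) = -0.05778, so d_i2 = -17.31 cm; m₂ = −d_i2/d_o2 = +1.473.
m = m₁·m₂ = (-0.1404)(+1.473) = -0.207.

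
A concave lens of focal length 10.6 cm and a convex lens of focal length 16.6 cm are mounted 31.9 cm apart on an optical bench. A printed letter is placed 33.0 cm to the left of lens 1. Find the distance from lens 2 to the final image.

28.4 cm

Lens 1 is diverging, so f₁ = −10.6 cm.
Lens 1: 1/d_i1 = 1/f₁ − 1/d_o1 = 1/(-10.6) − 1/(33.0) = -0.1246, so d_i1 = -8.023 cm.
The intermediate image is 8.023 cm to the left of lens 1 (virtual), which is 31.9 − (-8.023) = 39.92 cm to the left of lens 2, so d_o2 = +39.92 cm.
Lens 2: 1/d_i2 = 1/f₂ − 1/d_o2 = 1/(16.6) − 1/(39.92) = 0.03519, so d_i2 = 28.4 cm.
The final image is real, 28.4 cm to the right of lens 2 (overall magnification ≈ -0.17).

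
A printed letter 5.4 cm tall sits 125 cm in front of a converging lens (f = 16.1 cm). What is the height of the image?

1/d_i = 1/f − 1/d_o = 1/(16.10) − 1/(125) = 0.05411, so d_i = 18.48 cm.
m = −d_i/d_o = -0.1478.
|h_i| = |m|·h_o = 0.1478 × 5.4 = 0.798 cm. The image is real, inverted and reduced, on the far side of the lens.

0.798 cm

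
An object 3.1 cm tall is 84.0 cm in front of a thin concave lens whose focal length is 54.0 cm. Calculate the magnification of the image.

m = +0.391

For a concave lens, f = -54.0 cm.
1/d_i = 1/f − 1/d_o = 1/(-54.00) − 1/(84.0) = -0.03042, so d_i = -32.87 cm.
m = −d_i/d_o = −(-32.87)/(84.0) = +0.391.
The image is virtual, upright and reduced, on the same side as the object.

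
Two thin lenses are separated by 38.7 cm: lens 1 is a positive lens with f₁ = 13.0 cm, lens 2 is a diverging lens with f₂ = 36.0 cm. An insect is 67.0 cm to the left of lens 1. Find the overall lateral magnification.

m = -0.148

Lens 1: 1/d_i1 = 1/(13.0) − 1/(67.0) = 0.06200, so d_i1 = 16.13 cm; m₁ = −d_i1/d_o1 = -0.2407.
d_o2 = 38.7 − (16.13) = 22.57 cm.
f₂ = −36.0 cm (diverging).
Lens 2: 1/d_i2 = 1/(-36.0) − 1/(22.57) = -0.07208, so d_i2 = -13.87 cm; m₂ = −d_i2/d_o2 = +0.6146.
m = m₁·m₂ = (-0.2407)(+0.6146) = -0.148.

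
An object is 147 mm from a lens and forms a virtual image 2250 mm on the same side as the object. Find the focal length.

Virtual image ⇒ d_i = −2250 mm.
1/f = 1/d_o + 1/d_i = 1/(147) + 1/(-2250) = 0.006358, so f = 157 mm.
Since f is positive, the lens is converging.

f = 157 mm (converging)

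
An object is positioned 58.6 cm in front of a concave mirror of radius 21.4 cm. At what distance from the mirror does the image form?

13.1 cm

f = R/2 = 21.4/2 = 10.70 cm.
Mirror equation: 1/q = 1/f − 1/p = 1/(10.70) − 1/(58.6) = 0.09346 − 0.01706 = 0.07639, so q = 13.1 cm.
The image is real, inverted and reduced, in front of the mirror.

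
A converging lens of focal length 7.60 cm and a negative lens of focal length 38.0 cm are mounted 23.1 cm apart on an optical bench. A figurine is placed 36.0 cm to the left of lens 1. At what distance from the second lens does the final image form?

Lens 1: 1/d_i1 = 1/f₁ − 1/d_o1 = 1/(7.60) − 1/(36.0) = 0.1038, so d_i1 = 9.634 cm.
The intermediate image is 9.634 cm to the right of lens 1, which is 23.1 − (9.634) = 13.47 cm to the left of lens 2, so d_o2 = +13.47 cm.
Lens 2 is diverging, so f₂ = −38.0 cm.
Lens 2: 1/d_i2 = 1/f₂ − 1/d_o2 = 1/(-38.0) − 1/(13.47) = -0.1006, so d_i2 = -9.94 cm.
The final image is virtual, 9.94 cm to the left of lens 2 (overall magnification ≈ -0.20).

9.94 cm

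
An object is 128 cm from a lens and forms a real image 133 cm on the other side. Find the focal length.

f = 65.2 cm (converging)

Real image ⇒ d_i = +133 cm.
1/f = 1/d_o + 1/d_i = 1/(128) + 1/(133) = 0.01533, so f = 65.2 cm.
Since f is positive, the lens is converging.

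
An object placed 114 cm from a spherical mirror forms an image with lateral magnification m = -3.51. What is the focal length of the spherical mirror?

f = 88.7 cm (concave)

m = −d_i/d_o ⇒ d_i = −m·d_o = −(-3.51)·(114) = 400.1 cm.
1/f = 1/d_o + 1/d_i = 1/(114) + 1/(400.1) = 0.01127, so f = 88.7 cm.
Since f is positive, the spherical mirror is concave.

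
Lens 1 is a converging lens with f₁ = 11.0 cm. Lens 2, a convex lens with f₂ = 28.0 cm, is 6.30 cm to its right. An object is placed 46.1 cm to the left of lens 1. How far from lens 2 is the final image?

6.31 cm

Lens 1: 1/d_i1 = 1/f₁ − 1/d_o1 = 1/(11.0) − 1/(46.1) = 0.06922, so d_i1 = 14.45 cm.
The intermediate image is 14.45 cm to the right of lens 1, which lies 8.150 cm to the right of lens 2 — a virtual object — so d_o2 = −8.150 cm.
Lens 2: 1/d_i2 = 1/f₂ − 1/d_o2 = 1/(28.0) − 1/(-8.150) = 0.1584, so d_i2 = 6.31 cm.
The final image is real, 6.31 cm to the right of lens 2 (overall magnification ≈ -0.24).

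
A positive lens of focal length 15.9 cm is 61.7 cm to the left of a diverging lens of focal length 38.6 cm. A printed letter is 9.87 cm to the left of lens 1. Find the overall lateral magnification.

m = +0.806

Lens 1: 1/d_i1 = 1/(15.9) − 1/(9.87) = -0.03842, so d_i1 = -26.03 cm; m₁ = −d_i1/d_o1 = +2.637.
d_o2 = 61.7 − (-26.03) = 87.73 cm.
f₂ = −38.6 cm (diverging).
Lens 2: 1/d_i2 = 1/(-38.6) − 1/(87.73) = -0.03731, so d_i2 = -26.81 cm; m₂ = −d_i2/d_o2 = +0.3055.
m = m₁·m₂ = (+2.637)(+0.3055) = +0.806.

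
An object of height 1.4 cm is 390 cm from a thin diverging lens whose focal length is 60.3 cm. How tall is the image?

For a diverging lens, f = -60.3 cm.
1/d_i = 1/f − 1/d_o = 1/(-60.30) − 1/(390) = -0.01915, so d_i = -52.23 cm.
m = −d_i/d_o = +0.1339.
|h_i| = |m|·h_o = 0.1339 × 1.4 = 0.187 cm. The image is virtual, upright and reduced, on the same side as the object.

0.187 cm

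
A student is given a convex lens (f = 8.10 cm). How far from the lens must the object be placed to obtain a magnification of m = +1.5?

2.70 cm

m = −d_i/d_o ⇒ d_i = −m·d_o.
1/f = 1/d_o + 1/d_i = 1/d_o − 1/(m·d_o) = (1 − 1/m)/d_o, so d_o = f(1 − 1/m) = (8.100)(1 − 1/(+1.5)) = 2.70 cm.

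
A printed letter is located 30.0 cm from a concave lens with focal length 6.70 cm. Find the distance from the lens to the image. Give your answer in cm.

5.48 cm

For a concave lens, f = -6.70 cm.
Thin-lens equation: 1/q = 1/f − 1/p = 1/(-6.700) − 1/(30.0) = -0.1493 − 0.03333 = -0.1826, so q = -5.48 cm.
The image is virtual, upright and reduced, on the same side as the object.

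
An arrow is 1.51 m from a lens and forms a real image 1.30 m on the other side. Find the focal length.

f = 0.699 m (converging)

Real image ⇒ d_i = +1.30 m.
1/f = 1/d_o + 1/d_i = 1/(1.51) + 1/(1.30) = 1.431, so f = 0.699 m.
Since f is positive, the lens is converging.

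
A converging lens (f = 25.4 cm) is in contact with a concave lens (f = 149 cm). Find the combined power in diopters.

P₁ = 1/f₁ = 1/(0.254 m) = +3.937 D; P₂ = 1/f₂ = 1/(-1.49 m) = -0.6711 D.
For thin lenses in contact, P = P₁ + P₂ = (+3.937) + (-0.6711) = +3.27 D.

P = +3.27 D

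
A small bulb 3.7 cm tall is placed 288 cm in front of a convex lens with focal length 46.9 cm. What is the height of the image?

1/d_i = 1/f − 1/d_o = 1/(46.90) − 1/(288) = 0.01785, so d_i = 56.02 cm.
m = −d_i/d_o = -0.1945.
|h_i| = |m|·h_o = 0.1945 × 3.7 = 0.720 cm. The image is real, inverted and reduced, on the far side of the lens.

0.720 cm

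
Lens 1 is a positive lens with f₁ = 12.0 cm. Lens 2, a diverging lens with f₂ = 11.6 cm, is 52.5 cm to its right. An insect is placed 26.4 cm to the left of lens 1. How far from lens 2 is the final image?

Lens 1: 1/d_i1 = 1/f₁ − 1/d_o1 = 1/(12.0) − 1/(26.4) = 0.04545, so d_i1 = 22.00 cm.
The intermediate image is 22.00 cm to the right of lens 1, which is 52.5 − (22.00) = 30.50 cm to the left of lens 2, so d_o2 = +30.50 cm.
Lens 2 is diverging, so f₂ = −11.6 cm.
Lens 2: 1/d_i2 = 1/f₂ − 1/d_o2 = 1/(-11.6) − 1/(30.50) = -0.1190, so d_i2 = -8.40 cm.
The final image is virtual, 8.40 cm to the left of lens 2 (overall magnification ≈ -0.23).

8.40 cm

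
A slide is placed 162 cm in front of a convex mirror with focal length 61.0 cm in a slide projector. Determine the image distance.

44.3 cm

For a convex mirror, f = -61.0 cm.
Mirror equation: 1/d_i = 1/f − 1/d_o = 1/(-61.00) − 1/(162) = -0.01639 − 0.006173 = -0.02257, so d_i = -44.3 cm.
The image is virtual, upright and reduced, behind the mirror.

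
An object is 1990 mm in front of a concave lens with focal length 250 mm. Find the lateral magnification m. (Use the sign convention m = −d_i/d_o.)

For a concave lens, f = -250 mm.
1/d_i = 1/f − 1/d_o = 1/(-250.0) − 1/(1990) = -0.004503, so d_i = -222.1 mm.
m = −d_i/d_o = −(-222.1)/(1990) = +0.112.
The image is virtual, upright and reduced, on the same side as the object.

m = +0.112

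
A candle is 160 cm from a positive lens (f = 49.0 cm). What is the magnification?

m = -0.441

1/d_i = 1/f − 1/d_o = 1/(49.00) − 1/(160) = 0.01416, so d_i = 70.63 cm.
m = −d_i/d_o = −(70.63)/(160) = -0.441.
The image is real, inverted and reduced, on the far side of the lens.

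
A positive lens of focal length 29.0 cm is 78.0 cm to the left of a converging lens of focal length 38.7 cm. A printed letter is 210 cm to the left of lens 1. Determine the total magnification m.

Lens 1: 1/d_i1 = 1/(29.0) − 1/(210) = 0.02972, so d_i1 = 33.65 cm; m₁ = −d_i1/d_o1 = -0.1602.
d_o2 = 78.0 − (33.65) = 44.35 cm.
Lens 2: 1/d_i2 = 1/(38.7) − 1/(44.35) = 0.003292, so d_i2 = 303.8 cm; m₂ = −d_i2/d_o2 = -6.850.
m = m₁·m₂ = (-0.1602)(-6.850) = +1.10.

m = +1.10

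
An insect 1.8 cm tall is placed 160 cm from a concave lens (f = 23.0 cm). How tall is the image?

0.226 cm

For a concave lens, f = -23.0 cm.
1/d_i = 1/f − 1/d_o = 1/(-23.00) − 1/(160) = -0.04973, so d_i = -20.11 cm.
m = −d_i/d_o = +0.1257.
|h_i| = |m|·h_o = 0.1257 × 1.8 = 0.226 cm. The image is virtual, upright and reduced, on the same side as the object.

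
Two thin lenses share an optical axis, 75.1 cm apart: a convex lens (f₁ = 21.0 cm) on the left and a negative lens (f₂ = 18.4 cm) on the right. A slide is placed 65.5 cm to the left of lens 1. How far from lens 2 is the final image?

13.0 cm

Lens 1: 1/d_i1 = 1/f₁ − 1/d_o1 = 1/(21.0) − 1/(65.5) = 0.03235, so d_i1 = 30.91 cm.
The intermediate image is 30.91 cm to the right of lens 1, which is 75.1 − (30.91) = 44.19 cm to the left of lens 2, so d_o2 = +44.19 cm.
Lens 2 is diverging, so f₂ = −18.4 cm.
Lens 2: 1/d_i2 = 1/f₂ − 1/d_o2 = 1/(-18.4) − 1/(44.19) = -0.07698, so d_i2 = -13.0 cm.
The final image is virtual, 13.0 cm to the left of lens 2 (overall magnification ≈ -0.14).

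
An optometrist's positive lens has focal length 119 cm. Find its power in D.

f = 119 cm = 1.19 m.
P = 1/f = 1/(1.19 m) = +0.840 D.

P = +0.840 D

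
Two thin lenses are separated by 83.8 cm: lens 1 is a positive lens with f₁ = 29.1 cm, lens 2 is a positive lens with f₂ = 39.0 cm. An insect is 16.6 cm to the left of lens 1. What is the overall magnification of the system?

m = -1.09

Lens 1: 1/d_i1 = 1/(29.1) − 1/(16.6) = -0.02588, so d_i1 = -38.64 cm; m₁ = −d_i1/d_o1 = +2.328.
d_o2 = 83.8 − (-38.64) = 122.4 cm.
Lens 2: 1/d_i2 = 1/(39.0) − 1/(122.4) = 0.01747, so d_i2 = 57.24 cm; m₂ = −d_i2/d_o2 = -0.4676.
m = m₁·m₂ = (+2.328)(-0.4676) = -1.09.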